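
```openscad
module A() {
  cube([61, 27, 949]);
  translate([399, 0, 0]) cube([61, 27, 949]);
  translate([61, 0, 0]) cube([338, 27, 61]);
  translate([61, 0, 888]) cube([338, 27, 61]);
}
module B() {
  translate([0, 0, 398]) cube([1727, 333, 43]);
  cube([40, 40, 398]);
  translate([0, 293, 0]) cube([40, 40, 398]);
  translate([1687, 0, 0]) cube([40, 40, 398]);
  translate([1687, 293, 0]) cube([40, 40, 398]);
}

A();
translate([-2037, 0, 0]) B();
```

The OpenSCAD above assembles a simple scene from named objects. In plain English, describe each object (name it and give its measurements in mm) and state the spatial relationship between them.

A is a rectangular picture frame lying in the x–z plane (depth along y). The opening is 338 mm wide (x) by 827 mm tall (z), surrounded by a border 61 mm wide on all four sides. The frame is 27 mm deep and is made of two full-height vertical stiles with two horizontal rails fitted between them.

B is a bench: a 1727×333 mm seat slab, 43 mm thick, top at z = 441 mm, on four 40×40 mm square legs flush with the seat corners and standing on z = 0.

The bench is on the floor beside the picture frame on its −x side.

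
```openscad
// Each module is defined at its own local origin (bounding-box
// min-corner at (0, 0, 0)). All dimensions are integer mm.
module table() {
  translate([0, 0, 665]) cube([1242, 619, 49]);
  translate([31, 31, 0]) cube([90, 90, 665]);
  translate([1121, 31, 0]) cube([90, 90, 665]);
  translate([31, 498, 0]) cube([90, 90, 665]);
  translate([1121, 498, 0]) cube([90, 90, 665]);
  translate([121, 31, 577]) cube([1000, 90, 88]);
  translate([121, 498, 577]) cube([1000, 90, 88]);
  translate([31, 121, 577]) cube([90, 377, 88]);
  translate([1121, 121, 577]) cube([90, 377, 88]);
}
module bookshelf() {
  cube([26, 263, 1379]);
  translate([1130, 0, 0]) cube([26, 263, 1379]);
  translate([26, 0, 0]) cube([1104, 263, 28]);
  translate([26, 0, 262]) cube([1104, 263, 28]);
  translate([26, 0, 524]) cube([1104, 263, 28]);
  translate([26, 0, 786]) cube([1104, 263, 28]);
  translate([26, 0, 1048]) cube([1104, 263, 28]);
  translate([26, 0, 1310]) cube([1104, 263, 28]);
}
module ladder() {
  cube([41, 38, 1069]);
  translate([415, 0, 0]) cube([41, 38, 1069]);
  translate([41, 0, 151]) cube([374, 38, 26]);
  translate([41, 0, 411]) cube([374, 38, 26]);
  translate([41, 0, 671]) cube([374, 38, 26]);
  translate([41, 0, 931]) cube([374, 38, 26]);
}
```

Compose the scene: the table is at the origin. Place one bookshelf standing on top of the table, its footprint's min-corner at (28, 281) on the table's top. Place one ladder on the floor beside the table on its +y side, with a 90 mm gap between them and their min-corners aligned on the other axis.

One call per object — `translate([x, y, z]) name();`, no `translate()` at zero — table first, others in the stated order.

table();
translate([28, 281, 714]) bookshelf();
translate([0, 709, 0]) ladder();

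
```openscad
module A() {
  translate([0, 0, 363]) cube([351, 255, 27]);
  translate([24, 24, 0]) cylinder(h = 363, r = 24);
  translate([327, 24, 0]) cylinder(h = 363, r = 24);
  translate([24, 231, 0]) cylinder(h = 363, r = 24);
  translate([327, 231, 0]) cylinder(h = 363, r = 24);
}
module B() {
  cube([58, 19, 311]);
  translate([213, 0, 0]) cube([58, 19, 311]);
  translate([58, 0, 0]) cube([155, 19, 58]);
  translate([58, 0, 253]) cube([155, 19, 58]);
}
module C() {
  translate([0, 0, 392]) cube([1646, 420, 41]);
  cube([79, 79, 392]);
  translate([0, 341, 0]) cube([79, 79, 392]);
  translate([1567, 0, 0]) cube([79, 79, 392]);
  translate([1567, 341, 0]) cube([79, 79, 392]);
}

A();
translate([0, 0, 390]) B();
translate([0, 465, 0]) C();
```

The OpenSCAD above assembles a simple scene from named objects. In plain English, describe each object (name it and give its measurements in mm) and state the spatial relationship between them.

A is a four-legged stool. The seat is a 351×255×27 mm slab whose top surface is at z = 390 mm; four round legs, each 48 mm in diameter, run from the floor (z = 0) to the underside of the seat, each leg's axis is inset half a diameter from the nearest pair of seat edges (so the leg's bounding box is flush with the corner).

B is a picture frame with a 155×195 mm rectangular opening (x by z) and a uniform 58 mm border on every side. Frame depth is 19 mm along y. It is built from two vertical stiles running the full outside height and two horizontal rails spanning the gap between the stiles.

C is a long wooden bench with a 1646 mm (x) × 420 mm (y) seat, 41 mm thick, its top surface 433 mm above the floor. Four 79 mm square legs at the seat corners, flush with the edges, run from z = 0 to the seat underside.

The picture frame is on top of the stool. The bench is on the floor beside the stool on its +y side.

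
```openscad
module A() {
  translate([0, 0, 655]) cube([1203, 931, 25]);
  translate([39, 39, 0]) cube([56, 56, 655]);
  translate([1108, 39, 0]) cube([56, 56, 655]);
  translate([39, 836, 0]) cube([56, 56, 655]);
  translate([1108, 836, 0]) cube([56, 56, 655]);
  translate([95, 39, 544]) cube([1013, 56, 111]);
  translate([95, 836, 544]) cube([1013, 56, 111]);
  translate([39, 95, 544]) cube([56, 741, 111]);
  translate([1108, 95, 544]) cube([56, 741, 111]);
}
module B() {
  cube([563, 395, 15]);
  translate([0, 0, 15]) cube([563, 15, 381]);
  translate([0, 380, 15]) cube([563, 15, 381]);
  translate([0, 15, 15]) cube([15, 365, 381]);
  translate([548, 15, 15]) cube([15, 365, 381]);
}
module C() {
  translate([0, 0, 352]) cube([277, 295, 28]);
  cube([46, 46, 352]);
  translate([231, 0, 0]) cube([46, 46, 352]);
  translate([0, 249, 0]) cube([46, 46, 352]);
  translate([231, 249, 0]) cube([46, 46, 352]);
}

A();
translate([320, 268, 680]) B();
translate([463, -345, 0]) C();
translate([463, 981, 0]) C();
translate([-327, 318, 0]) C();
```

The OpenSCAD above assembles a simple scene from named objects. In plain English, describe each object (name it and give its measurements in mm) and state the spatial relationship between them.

A is a table with a 1203×931 mm rectangular top, 25 mm thick, top surface at z = 680 mm, supported by four 56×56 mm square legs, each inset 39 mm from the nearest pair of top edges, running from the floor. Four apron rails, 56 mm thick and 111 mm tall, run between adjacent legs with their top edges flush with the underside of the top and their outer faces flush with the legs' outer faces.

B is an open-topped rectangular box: outside dimensions 563×395×396 mm, with a uniform wall and base thickness of 15 mm. The base is a full 563×395 slab on the floor; four walls sit on top of the base. The front and back walls (the −y and +y sides) span the full width; the two side walls fit between them.

C is a four-legged stool. The seat is a 277×295×28 mm slab whose top surface is at z = 380 mm; four square legs, each 46×46 mm in cross-section, run from the floor (z = 0) to the underside of the seat, each flush with a corner of the seat.

The open box is on top of the table, centred. Three stools sit around the table at the −y, +y, −x sides.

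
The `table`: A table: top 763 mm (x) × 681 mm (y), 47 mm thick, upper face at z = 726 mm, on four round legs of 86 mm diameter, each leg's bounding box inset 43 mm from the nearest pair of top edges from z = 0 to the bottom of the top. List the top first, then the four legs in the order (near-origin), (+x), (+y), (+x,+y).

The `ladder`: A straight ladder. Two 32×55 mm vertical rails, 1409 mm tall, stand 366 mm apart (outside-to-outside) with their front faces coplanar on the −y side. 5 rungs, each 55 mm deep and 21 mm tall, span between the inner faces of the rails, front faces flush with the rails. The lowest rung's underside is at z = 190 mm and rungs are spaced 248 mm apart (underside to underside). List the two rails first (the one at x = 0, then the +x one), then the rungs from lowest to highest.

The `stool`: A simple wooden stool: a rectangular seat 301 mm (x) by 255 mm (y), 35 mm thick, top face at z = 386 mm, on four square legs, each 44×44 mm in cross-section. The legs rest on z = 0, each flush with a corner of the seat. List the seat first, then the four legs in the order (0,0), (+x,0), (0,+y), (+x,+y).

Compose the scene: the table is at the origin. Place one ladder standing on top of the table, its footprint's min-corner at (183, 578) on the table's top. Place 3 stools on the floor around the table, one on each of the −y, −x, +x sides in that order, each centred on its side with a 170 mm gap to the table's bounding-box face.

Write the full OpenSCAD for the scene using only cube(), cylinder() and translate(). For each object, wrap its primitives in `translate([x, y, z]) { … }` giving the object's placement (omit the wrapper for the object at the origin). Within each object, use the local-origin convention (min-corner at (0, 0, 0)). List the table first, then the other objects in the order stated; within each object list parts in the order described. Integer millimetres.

translate([0, 0, 679]) cube([763, 681, 47]);
translate([86, 86, 0]) cylinder(h = 679, r = 43);
translate([677, 86, 0]) cylinder(h = 679, r = 43);
translate([86, 595, 0]) cylinder(h = 679, r = 43);
translate([677, 595, 0]) cylinder(h = 679, r = 43);
translate([183, 578, 726]) {
  cube([32, 55, 1409]);
  translate([334, 0, 0]) cube([32, 55, 1409]);
  translate([32, 0, 190]) cube([302, 55, 21]);
  translate([32, 0, 438]) cube([302, 55, 21]);
  translate([32, 0, 686]) cube([302, 55, 21]);
  translate([32, 0, 934]) cube([302, 55, 21]);
  translate([32, 0, 1182]) cube([302, 55, 21]);
}
translate([231, -425, 0]) {
  translate([0, 0, 351]) cube([301, 255, 35]);
  cube([44, 44, 351]);
  translate([257, 0, 0]) cube([44, 44, 351]);
  translate([0, 211, 0]) cube([44, 44, 351]);
  translate([257, 211, 0]) cube([44, 44, 351]);
}
translate([-471, 213, 0]) {
  translate([0, 0, 351]) cube([301, 255, 35]);
  cube([44, 44, 351]);
  translate([257, 0, 0]) cube([44, 44, 351]);
  translate([0, 211, 0]) cube([44, 44, 351]);
  translate([257, 211, 0]) cube([44, 44, 351]);
}
translate([933, 213, 0]) {
  translate([0, 0, 351]) cube([301, 255, 35]);
  cube([44, 44, 351]);
  translate([257, 0, 0]) cube([44, 44, 351]);
  translate([0, 211, 0]) cube([44, 44, 351]);
  translate([257, 211, 0]) cube([44, 44, 351]);
}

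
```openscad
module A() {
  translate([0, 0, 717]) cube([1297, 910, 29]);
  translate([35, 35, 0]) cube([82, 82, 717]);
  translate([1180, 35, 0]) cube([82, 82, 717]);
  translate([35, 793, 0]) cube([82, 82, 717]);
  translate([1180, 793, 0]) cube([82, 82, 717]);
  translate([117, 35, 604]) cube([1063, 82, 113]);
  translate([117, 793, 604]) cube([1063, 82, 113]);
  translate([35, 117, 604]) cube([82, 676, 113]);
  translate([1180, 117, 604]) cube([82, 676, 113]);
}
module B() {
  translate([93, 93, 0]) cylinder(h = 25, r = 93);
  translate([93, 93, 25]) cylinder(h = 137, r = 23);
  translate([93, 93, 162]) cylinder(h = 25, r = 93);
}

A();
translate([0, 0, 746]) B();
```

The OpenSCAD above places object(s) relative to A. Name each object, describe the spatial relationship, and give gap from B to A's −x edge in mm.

The spool's min-x is at 0; the table's min-x is 0; gap = 0 mm.

A is a table. B is a spool. The spool is on top of the table. The gap from the spool to the table's −x edge is 0 mm.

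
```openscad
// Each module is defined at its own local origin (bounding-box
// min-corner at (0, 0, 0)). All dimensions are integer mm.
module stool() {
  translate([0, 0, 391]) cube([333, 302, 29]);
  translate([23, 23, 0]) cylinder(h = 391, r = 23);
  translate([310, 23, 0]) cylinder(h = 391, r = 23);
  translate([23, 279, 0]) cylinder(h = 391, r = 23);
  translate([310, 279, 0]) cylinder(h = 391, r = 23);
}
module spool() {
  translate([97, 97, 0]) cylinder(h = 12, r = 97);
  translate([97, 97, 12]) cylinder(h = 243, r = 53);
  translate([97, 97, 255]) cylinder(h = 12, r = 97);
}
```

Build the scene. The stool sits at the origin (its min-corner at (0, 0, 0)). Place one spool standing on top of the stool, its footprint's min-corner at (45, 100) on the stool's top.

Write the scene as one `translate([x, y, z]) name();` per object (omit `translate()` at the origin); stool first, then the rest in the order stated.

stool();
translate([45, 100, 420]) spool();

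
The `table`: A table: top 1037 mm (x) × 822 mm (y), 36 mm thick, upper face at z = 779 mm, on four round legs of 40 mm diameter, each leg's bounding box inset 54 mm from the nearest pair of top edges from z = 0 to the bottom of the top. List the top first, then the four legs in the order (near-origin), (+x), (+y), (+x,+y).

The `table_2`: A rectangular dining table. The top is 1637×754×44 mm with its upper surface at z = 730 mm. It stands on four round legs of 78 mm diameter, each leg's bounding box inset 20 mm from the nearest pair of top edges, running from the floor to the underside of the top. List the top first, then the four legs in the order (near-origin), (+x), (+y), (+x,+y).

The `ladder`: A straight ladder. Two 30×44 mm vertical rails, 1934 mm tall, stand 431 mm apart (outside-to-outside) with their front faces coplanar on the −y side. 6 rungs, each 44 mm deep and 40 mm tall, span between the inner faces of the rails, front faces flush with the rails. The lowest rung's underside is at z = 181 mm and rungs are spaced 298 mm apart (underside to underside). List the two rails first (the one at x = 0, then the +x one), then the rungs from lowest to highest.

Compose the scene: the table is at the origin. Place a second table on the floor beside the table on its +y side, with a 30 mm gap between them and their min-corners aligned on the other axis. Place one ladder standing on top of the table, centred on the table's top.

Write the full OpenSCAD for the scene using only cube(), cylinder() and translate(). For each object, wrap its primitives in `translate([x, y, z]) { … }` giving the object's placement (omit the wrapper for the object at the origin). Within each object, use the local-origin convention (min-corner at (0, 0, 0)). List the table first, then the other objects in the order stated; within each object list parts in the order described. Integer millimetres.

translate([0, 0, 743]) cube([1037, 822, 36]);
translate([74, 74, 0]) cylinder(h = 743, r = 20);
translate([963, 74, 0]) cylinder(h = 743, r = 20);
translate([74, 748, 0]) cylinder(h = 743, r = 20);
translate([963, 748, 0]) cylinder(h = 743, r = 20);
translate([0, 852, 0]) {
  translate([0, 0, 686]) cube([1637, 754, 44]);
  translate([59, 59, 0]) cylinder(h = 686, r = 39);
  translate([1578, 59, 0]) cylinder(h = 686, r = 39);
  translate([59, 695, 0]) cylinder(h = 686, r = 39);
  translate([1578, 695, 0]) cylinder(h = 686, r = 39);
}
translate([303, 389, 779]) {
  cube([30, 44, 1934]);
  translate([401, 0, 0]) cube([30, 44, 1934]);
  translate([30, 0, 181]) cube([371, 44, 40]);
  translate([30, 0, 479]) cube([371, 44, 40]);
  translate([30, 0, 777]) cube([371, 44, 40]);
  translate([30, 0, 1075]) cube([371, 44, 40]);
  translate([30, 0, 1373]) cube([371, 44, 40]);
  translate([30, 0, 1671]) cube([371, 44, 40]);
}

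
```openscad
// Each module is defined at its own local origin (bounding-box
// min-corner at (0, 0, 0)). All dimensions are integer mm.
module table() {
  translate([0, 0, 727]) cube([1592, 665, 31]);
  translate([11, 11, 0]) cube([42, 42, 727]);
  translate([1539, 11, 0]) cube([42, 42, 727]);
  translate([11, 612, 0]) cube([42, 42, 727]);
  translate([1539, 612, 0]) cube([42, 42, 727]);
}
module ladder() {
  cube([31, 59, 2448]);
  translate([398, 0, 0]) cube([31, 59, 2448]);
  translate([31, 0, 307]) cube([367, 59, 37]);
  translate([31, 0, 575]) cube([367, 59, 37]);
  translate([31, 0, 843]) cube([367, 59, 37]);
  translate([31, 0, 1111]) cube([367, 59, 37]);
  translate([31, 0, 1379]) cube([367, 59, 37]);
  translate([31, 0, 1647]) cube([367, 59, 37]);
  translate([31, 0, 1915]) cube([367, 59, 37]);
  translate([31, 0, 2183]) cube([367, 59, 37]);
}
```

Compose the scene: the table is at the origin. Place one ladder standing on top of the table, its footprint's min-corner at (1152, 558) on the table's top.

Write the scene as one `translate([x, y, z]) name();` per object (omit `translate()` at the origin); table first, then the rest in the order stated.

table();
translate([1152, 558, 758]) ladder();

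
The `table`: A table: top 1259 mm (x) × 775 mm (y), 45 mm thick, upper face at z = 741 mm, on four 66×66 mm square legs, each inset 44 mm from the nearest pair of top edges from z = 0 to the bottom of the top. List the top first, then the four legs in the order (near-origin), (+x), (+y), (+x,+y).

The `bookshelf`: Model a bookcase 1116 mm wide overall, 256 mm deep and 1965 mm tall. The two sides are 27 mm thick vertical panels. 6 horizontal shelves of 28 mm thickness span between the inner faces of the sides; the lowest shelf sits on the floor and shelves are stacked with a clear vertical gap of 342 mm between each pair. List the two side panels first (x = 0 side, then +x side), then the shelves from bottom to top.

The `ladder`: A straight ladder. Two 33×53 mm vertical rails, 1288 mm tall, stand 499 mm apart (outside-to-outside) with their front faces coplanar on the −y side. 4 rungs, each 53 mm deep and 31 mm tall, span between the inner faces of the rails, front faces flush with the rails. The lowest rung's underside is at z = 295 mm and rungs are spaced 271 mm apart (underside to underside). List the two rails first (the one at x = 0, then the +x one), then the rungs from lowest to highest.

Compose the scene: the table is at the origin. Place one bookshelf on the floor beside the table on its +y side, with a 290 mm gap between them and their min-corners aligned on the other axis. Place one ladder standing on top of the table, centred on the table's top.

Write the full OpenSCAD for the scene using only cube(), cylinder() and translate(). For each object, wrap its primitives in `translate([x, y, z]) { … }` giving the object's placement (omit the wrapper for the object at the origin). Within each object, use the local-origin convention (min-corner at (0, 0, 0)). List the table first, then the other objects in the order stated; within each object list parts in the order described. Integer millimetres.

translate([0, 0, 696]) cube([1259, 775, 45]);
translate([44, 44, 0]) cube([66, 66, 696]);
translate([1149, 44, 0]) cube([66, 66, 696]);
translate([44, 665, 0]) cube([66, 66, 696]);
translate([1149, 665, 0]) cube([66, 66, 696]);
translate([0, 1065, 0]) {
  cube([27, 256, 1965]);
  translate([1089, 0, 0]) cube([27, 256, 1965]);
  translate([27, 0, 0]) cube([1062, 256, 28]);
  translate([27, 0, 370]) cube([1062, 256, 28]);
  translate([27, 0, 740]) cube([1062, 256, 28]);
  translate([27, 0, 1110]) cube([1062, 256, 28]);
  translate([27, 0, 1480]) cube([1062, 256, 28]);
  translate([27, 0, 1850]) cube([1062, 256, 28]);
}
translate([380, 361, 741]) {
  cube([33, 53, 1288]);
  translate([466, 0, 0]) cube([33, 53, 1288]);
  translate([33, 0, 295]) cube([433, 53, 31]);
  translate([33, 0, 566]) cube([433, 53, 31]);
  translate([33, 0, 837]) cube([433, 53, 31]);
  translate([33, 0, 1108]) cube([433, 53, 31]);
}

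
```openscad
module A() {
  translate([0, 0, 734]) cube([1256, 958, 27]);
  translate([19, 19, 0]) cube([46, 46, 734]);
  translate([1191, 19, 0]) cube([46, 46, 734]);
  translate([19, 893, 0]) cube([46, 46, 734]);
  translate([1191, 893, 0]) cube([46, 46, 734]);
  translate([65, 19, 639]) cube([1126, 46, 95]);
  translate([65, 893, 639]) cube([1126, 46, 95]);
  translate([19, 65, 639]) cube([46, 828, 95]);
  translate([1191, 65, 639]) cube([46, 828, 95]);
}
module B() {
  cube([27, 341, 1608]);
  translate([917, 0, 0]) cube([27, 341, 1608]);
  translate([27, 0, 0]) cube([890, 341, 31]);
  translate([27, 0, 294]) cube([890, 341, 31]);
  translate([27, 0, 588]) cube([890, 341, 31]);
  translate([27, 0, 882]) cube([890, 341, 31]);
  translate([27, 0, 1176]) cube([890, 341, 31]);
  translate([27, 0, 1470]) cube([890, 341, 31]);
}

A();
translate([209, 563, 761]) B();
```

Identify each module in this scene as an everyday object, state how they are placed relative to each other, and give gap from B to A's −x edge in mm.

The bookshelf's min-x is at 209; the table's min-x is 0; gap = 209 mm.

A is a table. B is a bookshelf. The bookshelf is on top of the table. The gap from the bookshelf to the table's −x edge is 209 mm.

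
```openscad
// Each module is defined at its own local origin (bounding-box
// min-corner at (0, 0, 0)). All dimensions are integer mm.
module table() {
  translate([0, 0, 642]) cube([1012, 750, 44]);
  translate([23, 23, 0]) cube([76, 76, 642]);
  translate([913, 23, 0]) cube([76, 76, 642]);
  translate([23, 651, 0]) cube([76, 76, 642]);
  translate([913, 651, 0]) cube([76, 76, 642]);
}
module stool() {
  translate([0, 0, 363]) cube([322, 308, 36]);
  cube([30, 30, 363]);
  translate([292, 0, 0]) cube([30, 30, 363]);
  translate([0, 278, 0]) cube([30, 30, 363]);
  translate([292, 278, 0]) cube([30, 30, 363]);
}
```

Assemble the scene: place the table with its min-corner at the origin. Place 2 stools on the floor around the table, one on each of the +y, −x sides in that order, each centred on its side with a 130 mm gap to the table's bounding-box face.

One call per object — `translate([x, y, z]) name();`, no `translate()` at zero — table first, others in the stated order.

table();
translate([345, 880, 0]) stool();
translate([-452, 221, 0]) stool();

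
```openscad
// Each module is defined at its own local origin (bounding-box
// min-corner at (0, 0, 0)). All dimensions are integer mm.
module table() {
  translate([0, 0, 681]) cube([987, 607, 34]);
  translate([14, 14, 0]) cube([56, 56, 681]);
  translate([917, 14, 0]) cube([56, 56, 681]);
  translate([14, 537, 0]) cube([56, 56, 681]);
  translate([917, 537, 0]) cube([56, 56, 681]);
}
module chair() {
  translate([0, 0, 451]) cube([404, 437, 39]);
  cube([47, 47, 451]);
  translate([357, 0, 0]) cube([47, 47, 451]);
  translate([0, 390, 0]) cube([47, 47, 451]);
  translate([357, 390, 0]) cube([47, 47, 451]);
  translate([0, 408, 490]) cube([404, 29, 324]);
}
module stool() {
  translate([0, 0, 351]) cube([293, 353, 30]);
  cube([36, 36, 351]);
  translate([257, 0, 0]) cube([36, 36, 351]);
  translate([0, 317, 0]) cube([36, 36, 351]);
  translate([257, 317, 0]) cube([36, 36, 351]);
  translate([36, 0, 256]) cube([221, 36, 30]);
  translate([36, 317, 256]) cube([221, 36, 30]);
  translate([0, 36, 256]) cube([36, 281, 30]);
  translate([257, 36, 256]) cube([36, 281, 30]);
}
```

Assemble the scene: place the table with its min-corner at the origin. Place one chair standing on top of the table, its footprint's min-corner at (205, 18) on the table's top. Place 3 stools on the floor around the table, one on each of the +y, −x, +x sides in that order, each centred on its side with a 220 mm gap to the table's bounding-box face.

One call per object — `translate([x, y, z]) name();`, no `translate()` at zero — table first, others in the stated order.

table();
translate([205, 18, 715]) chair();
translate([347, 827, 0]) stool();
translate([-513, 127, 0]) stool();
translate([1207, 127, 0]) stool();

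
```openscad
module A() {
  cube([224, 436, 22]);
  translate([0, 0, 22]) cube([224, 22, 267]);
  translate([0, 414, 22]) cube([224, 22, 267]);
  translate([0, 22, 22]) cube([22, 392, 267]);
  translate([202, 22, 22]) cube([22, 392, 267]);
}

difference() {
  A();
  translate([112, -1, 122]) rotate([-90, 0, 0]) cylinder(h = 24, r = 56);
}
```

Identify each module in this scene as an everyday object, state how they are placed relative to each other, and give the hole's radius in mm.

A is an open box. The open box has a circular hole through its front wall. The hole's radius is 56 mm.

The subtracted cylinder has r = 56 mm.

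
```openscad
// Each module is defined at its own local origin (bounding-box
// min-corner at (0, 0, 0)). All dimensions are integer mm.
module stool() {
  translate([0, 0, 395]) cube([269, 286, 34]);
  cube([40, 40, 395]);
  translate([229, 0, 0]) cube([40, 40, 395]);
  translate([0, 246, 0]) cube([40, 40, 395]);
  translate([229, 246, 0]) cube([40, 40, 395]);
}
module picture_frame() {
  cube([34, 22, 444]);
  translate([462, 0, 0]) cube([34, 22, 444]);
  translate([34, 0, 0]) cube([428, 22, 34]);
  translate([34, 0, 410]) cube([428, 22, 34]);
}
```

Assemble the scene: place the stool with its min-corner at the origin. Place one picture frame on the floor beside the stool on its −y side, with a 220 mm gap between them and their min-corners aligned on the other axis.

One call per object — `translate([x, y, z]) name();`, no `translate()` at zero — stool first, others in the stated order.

stool();
translate([0, -242, 0]) picture_frame();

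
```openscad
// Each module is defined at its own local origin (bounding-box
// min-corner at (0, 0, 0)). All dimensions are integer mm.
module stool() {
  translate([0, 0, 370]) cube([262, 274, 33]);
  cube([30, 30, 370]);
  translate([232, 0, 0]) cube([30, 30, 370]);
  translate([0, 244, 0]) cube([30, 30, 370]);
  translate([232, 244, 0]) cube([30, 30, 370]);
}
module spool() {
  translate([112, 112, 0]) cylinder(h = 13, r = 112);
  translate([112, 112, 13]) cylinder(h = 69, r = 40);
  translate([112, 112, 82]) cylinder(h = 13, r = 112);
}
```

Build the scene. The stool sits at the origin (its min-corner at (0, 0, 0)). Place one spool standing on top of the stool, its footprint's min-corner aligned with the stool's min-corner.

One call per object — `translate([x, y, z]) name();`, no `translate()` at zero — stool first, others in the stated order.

stool();
translate([0, 0, 403]) spool();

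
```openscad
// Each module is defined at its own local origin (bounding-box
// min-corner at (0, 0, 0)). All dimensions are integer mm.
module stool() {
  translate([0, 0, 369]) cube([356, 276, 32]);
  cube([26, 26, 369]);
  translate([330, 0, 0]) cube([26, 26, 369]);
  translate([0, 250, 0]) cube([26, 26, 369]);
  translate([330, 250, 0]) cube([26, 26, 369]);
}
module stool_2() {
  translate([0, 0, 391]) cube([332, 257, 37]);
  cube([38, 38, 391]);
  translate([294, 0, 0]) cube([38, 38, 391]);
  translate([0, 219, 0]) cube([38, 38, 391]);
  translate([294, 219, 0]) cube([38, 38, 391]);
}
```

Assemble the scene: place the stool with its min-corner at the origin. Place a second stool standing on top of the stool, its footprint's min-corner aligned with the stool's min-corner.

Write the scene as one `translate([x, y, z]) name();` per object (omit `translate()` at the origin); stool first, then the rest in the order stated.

stool();
translate([0, 0, 401]) stool_2();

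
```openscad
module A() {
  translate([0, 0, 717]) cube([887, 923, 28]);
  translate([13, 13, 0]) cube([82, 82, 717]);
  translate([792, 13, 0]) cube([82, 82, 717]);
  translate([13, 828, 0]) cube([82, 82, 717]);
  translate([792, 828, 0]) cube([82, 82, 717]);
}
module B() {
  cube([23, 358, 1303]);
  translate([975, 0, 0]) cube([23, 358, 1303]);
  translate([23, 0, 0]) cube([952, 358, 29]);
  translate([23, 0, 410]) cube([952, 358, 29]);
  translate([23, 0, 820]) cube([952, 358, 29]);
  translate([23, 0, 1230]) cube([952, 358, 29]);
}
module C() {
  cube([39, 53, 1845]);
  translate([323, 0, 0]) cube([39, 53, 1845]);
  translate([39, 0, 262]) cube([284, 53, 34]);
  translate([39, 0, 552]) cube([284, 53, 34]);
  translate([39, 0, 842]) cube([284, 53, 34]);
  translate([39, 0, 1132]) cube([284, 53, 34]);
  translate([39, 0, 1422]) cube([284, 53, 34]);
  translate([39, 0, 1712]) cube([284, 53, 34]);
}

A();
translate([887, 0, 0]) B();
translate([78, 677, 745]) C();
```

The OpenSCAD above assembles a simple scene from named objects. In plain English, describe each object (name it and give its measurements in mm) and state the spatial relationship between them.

A is a rectangular dining table. The top is 887×923×28 mm with its upper surface at z = 745 mm. It stands on four 82×82 mm square legs, each inset 13 mm from the nearest pair of top edges, running from the floor to the underside of the top.

B is an open bookshelf. Two side panels, each 23 mm thick, 358 mm deep and 1303 mm tall, stand 998 mm apart (outside-to-outside). Between them sit 4 shelves, each 29 mm thick and 358 mm deep, spanning the full gap between the sides. The bottom shelf rests on the floor (its underside at z = 0) and the clear gap between one shelf's top and the next shelf's underside is 381 mm.

C is a straight ladder. Two 39×53 mm vertical rails, 1845 mm tall, stand 362 mm apart (outside-to-outside) with their front faces coplanar on the −y side. 6 rungs, each 53 mm deep and 34 mm tall, span between the inner faces of the rails, front faces flush with the rails. The lowest rung's underside is at z = 262 mm and rungs are spaced 290 mm apart (underside to underside).

The bookshelf is against the table's +x side, with their −y faces flush. The ladder is on top of the table.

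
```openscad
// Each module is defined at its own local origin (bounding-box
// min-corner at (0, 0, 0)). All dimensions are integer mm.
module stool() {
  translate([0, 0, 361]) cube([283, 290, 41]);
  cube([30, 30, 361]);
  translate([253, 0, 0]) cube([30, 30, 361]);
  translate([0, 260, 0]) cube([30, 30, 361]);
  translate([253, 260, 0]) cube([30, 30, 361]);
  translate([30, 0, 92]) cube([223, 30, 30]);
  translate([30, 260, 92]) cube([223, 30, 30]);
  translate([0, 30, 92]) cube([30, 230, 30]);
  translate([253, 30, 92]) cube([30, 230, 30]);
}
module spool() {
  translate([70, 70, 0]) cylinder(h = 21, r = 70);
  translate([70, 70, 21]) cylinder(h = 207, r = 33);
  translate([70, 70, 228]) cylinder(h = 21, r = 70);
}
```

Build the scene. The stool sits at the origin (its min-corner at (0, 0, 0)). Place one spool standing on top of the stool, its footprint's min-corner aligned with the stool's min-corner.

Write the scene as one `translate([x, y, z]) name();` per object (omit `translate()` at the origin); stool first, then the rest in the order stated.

stool();
translate([0, 0, 402]) spool();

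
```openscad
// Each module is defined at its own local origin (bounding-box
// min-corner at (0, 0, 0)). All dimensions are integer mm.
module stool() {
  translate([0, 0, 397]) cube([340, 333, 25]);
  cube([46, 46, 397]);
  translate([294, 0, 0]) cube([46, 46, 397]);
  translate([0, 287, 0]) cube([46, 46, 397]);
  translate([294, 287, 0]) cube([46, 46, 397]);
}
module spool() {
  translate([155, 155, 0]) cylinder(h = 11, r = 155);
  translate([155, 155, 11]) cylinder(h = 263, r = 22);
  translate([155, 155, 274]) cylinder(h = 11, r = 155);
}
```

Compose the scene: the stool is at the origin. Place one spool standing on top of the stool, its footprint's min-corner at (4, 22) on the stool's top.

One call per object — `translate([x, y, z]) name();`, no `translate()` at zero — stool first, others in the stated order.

stool();
translate([4, 22, 422]) spool();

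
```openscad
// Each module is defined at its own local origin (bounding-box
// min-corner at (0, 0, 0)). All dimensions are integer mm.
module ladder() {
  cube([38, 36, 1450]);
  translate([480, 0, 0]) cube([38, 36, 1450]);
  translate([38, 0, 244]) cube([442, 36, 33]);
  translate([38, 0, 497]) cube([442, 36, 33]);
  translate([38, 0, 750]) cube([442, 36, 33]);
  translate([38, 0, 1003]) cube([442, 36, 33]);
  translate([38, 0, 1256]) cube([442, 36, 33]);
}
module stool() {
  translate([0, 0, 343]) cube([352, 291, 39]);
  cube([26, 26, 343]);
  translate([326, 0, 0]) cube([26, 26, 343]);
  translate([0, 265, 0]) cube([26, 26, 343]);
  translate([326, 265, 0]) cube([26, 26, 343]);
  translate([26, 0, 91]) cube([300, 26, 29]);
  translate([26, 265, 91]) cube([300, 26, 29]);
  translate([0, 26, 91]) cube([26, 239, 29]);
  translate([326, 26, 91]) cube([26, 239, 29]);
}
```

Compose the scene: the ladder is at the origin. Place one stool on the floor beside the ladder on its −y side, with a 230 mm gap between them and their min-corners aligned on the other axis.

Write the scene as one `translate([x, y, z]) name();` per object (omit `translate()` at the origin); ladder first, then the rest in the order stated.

ladder();
translate([0, -521, 0]) stool();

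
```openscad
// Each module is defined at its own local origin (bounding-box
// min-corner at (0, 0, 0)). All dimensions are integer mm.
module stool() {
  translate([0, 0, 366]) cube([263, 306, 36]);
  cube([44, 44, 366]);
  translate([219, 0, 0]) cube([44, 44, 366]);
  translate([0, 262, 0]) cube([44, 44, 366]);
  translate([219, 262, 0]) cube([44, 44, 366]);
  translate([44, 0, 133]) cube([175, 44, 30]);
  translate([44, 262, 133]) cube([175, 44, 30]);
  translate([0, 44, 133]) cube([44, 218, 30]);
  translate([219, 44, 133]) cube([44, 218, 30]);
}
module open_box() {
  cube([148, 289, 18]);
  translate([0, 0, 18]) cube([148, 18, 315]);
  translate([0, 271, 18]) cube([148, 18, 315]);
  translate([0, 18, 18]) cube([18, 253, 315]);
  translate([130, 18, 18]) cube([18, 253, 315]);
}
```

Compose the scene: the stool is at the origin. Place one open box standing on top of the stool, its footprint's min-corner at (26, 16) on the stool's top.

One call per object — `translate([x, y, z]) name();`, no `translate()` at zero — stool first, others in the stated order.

stool();
translate([26, 16, 402]) open_box();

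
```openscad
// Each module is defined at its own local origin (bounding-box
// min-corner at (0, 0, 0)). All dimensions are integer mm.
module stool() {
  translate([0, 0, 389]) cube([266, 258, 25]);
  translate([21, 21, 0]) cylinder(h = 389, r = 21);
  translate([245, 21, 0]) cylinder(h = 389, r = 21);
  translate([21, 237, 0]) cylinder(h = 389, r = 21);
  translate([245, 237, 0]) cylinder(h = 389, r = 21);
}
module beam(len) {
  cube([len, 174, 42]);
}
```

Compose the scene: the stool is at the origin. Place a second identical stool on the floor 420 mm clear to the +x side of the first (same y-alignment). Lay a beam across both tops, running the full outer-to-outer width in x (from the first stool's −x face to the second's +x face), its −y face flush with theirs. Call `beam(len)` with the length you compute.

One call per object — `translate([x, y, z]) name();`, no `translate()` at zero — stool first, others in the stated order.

stool();
translate([686, 0, 0]) stool();
translate([0, 0, 414]) beam(952);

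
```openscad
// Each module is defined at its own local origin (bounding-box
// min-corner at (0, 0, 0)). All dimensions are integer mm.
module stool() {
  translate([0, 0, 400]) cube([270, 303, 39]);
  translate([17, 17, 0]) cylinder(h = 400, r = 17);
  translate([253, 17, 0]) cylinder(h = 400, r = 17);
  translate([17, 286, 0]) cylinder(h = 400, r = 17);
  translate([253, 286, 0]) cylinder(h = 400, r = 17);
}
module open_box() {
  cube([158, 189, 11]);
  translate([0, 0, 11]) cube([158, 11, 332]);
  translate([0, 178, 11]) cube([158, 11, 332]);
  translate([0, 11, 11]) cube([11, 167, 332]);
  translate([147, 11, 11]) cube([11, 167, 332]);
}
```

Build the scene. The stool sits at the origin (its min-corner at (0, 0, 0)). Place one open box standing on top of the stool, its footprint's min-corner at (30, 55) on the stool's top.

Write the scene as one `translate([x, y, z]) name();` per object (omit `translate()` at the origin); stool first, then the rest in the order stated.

stool();
translate([30, 55, 439]) open_box();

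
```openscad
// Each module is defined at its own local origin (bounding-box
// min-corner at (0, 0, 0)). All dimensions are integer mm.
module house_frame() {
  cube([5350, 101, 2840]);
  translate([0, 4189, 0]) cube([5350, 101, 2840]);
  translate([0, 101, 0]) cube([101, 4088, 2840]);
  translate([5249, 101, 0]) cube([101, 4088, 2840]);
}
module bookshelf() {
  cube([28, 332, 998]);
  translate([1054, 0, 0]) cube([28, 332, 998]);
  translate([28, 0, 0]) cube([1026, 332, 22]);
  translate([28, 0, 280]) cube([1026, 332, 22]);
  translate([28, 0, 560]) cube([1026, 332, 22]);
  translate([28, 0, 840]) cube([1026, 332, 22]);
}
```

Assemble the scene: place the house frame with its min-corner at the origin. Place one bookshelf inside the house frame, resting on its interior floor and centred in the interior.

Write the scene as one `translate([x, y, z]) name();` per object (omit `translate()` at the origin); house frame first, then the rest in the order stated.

house_frame();
translate([2134, 1979, 0]) bookshelf();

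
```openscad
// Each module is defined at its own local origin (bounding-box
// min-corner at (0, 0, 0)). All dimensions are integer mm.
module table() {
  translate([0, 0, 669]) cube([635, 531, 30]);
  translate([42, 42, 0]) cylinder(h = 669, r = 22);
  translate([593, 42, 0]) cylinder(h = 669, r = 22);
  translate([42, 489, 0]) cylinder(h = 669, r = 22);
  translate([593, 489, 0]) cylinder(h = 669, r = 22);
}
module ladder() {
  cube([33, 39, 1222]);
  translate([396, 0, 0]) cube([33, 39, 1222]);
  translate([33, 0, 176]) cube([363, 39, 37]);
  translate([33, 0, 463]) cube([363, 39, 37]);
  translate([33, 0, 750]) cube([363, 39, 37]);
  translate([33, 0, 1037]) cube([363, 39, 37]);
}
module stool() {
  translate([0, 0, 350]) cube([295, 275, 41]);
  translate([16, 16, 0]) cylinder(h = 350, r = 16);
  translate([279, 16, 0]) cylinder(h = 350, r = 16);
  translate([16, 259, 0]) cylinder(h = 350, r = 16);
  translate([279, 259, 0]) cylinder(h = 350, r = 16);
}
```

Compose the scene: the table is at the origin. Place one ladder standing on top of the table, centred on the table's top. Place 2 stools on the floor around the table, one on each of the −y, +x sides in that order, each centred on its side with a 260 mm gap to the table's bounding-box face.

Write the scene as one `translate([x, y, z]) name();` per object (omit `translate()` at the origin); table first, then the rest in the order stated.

table();
translate([103, 246, 699]) ladder();
translate([170, -535, 0]) stool();
translate([895, 128, 0]) stool();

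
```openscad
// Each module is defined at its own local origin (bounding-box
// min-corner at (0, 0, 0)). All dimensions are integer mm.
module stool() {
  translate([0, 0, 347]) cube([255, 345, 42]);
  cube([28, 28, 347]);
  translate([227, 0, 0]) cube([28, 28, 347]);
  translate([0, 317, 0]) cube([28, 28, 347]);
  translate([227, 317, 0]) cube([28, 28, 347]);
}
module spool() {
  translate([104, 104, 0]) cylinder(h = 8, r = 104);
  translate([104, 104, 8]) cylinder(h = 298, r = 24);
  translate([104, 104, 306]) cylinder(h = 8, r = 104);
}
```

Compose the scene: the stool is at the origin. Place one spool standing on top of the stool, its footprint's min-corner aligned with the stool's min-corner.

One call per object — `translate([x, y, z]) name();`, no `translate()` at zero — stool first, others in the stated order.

stool();
translate([0, 0, 389]) spool();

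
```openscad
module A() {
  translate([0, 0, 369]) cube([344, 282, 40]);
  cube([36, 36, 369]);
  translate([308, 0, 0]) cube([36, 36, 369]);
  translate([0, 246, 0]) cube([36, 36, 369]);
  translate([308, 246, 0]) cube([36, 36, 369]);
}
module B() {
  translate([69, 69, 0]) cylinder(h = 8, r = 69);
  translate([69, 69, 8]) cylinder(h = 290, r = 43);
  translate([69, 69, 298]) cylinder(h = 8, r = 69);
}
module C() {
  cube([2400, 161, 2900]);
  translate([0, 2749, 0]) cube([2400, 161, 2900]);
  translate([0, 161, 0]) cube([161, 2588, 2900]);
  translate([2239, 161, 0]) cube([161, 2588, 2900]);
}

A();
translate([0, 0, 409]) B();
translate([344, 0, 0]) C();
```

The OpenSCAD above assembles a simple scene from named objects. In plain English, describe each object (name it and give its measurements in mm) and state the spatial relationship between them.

A is a simple wooden stool: a rectangular seat 344 mm (x) by 282 mm (y), 40 mm thick, top face at z = 409 mm, on four square legs, each 36×36 mm in cross-section. The legs rest on z = 0, each flush with a corner of the seat.

B is a spool: two coaxial disc flanges of radius 69 mm and thickness 8 mm, joined by a core cylinder of radius 43 mm and height 290 mm. The lower flange rests on z = 0 and the three cylinders share a vertical axis.

C is a box-shaped house frame (walls only): outside footprint 2400×2910 mm, wall height 2900 mm, wall thickness 161 mm. The two y-facing walls run the full x-width; the two x-facing walls fit between the inner faces of the y-facing walls.

The spool is on top of the stool. The house frame is against the stool's +x side, with their −y faces flush.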